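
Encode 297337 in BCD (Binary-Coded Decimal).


Each digit → 4-bit binary:
  2 → 0010
  9 → 1001
  7 → 0111
  3 → 0011
  3 → 0011
  7 → 0111
= 0010 1001 0111 0011 0011 0111


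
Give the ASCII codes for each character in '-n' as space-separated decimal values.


String: '-n'  (2 characters)
Per-character ASCII lookup:
  '-': special character: '-' = 45
  'n': lowercase starts at 97: 'n' = 97 + 13 = 110
= 45 110


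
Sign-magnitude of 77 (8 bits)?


Sign bit: 0 (positive)
Magnitude: 77 = 1001101
= 01001101


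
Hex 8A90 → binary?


Each hex digit → 4 binary bits:
  8 = 1000
  A = 1010
  9 = 1001
  0 = 0000
Concatenate: 1000 1010 1001 0000
= 1000101010010000


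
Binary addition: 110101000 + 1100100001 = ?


Align and add column by column (LSB to MSB, carry propagating):
  00110101000
+ 01100100001
  -----------
  col 0: 0 + 1 + 0 (carry in) = 1 → bit 1, carry out 0
  col 1: 0 + 0 + 0 (carry in) = 0 → bit 0, carry out 0
  col 2: 0 + 0 + 0 (carry in) = 0 → bit 0, carry out 0
  col 3: 1 + 0 + 0 (carry in) = 1 → bit 1, carry out 0
  col 4: 0 + 0 + 0 (carry in) = 0 → bit 0, carry out 0
  col 5: 1 + 1 + 0 (carry in) = 2 → bit 0, carry out 1
  col 6: 0 + 0 + 1 (carry in) = 1 → bit 1, carry out 0
  col 7: 1 + 0 + 0 (carry in) = 1 → bit 1, carry out 0
  col 8: 1 + 1 + 0 (carry in) = 2 → bit 0, carry out 1
  col 9: 0 + 1 + 1 (carry in) = 2 → bit 0, carry out 1
  col 10: 0 + 0 + 1 (carry in) = 1 → bit 1, carry out 0
Reading bits MSB→LSB: 10011001001
Strip leading zeros: 10011001001
= 10011001001


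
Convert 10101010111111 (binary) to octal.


Group into 3-bit groups: 010101010111111
  010 = 2
  101 = 5
  010 = 2
  111 = 7
  111 = 7
= 0o25277


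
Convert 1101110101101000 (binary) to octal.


Group into 3-bit groups: 001101110101101000
  001 = 1
  101 = 5
  110 = 6
  101 = 5
  101 = 5
  000 = 0
= 0o156550


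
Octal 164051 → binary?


Each octal digit → 3 binary bits:
  1 = 001
  6 = 110
  4 = 100
  0 = 000
  5 = 101
  1 = 001
Concatenate: 001 110 100 000 101 001
= 001110100000101001


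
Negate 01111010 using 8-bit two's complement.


Original: 01111010
Step 1 - Invert all bits: 10000101
Step 2 - Add 1: 10000101 + 1
= 10000110 (represents -122)


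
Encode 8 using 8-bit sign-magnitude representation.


Sign bit: 0 (positive)
Magnitude: 8 = 0001000
= 00001000


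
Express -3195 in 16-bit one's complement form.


Original: 0000110001111011
Invert all bits:
  bit 0: 0 → 1
  bit 1: 0 → 1
  bit 2: 0 → 1
  bit 3: 0 → 1
  bit 4: 1 → 0
  bit 5: 1 → 0
  bit 6: 0 → 1
  bit 7: 0 → 1
  bit 8: 0 → 1
  bit 9: 1 → 0
  bit 10: 1 → 0
  bit 11: 1 → 0
  bit 12: 1 → 0
  bit 13: 0 → 1
  bit 14: 1 → 0
  bit 15: 1 → 0
= 1111001110000100


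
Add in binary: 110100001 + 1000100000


Align and add column by column (LSB to MSB, carry propagating):
  00110100001
+ 01000100000
  -----------
  col 0: 1 + 0 + 0 (carry in) = 1 → bit 1, carry out 0
  col 1: 0 + 0 + 0 (carry in) = 0 → bit 0, carry out 0
  col 2: 0 + 0 + 0 (carry in) = 0 → bit 0, carry out 0
  col 3: 0 + 0 + 0 (carry in) = 0 → bit 0, carry out 0
  col 4: 0 + 0 + 0 (carry in) = 0 → bit 0, carry out 0
  col 5: 1 + 1 + 0 (carry in) = 2 → bit 0, carry out 1
  col 6: 0 + 0 + 1 (carry in) = 1 → bit 1, carry out 0
  col 7: 1 + 0 + 0 (carry in) = 1 → bit 1, carry out 0
  col 8: 1 + 0 + 0 (carry in) = 1 → bit 1, carry out 0
  col 9: 0 + 1 + 0 (carry in) = 1 → bit 1, carry out 0
  col 10: 0 + 0 + 0 (carry in) = 0 → bit 0, carry out 0
Reading bits MSB→LSB: 01111000001
Strip leading zeros: 1111000001
= 1111000001


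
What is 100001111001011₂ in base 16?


Group into 4-bit nibbles: 0100001111001011
  0100 = 4
  0011 = 3
  1100 = C
  1011 = B
= 0x43CB


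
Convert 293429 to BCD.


Each digit → 4-bit binary:
  2 → 0010
  9 → 1001
  3 → 0011
  4 → 0100
  2 → 0010
  9 → 1001
= 0010 1001 0011 0100 0010 1001


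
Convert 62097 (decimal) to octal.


Divide by 8 repeatedly:
62097 ÷ 8 = 7762 remainder 1
7762 ÷ 8 = 970 remainder 2
970 ÷ 8 = 121 remainder 2
121 ÷ 8 = 15 remainder 1
15 ÷ 8 = 1 remainder 7
1 ÷ 8 = 0 remainder 1
Reading remainders bottom-up:
= 0o171221


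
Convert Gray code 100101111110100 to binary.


Gray code: 100101111110100
MSB stays the same: 1
Each subsequent bit = prev_binary XOR current_gray:
  B[1] = 1 XOR 0 = 1
  B[2] = 1 XOR 0 = 1
  B[3] = 1 XOR 1 = 0
  B[4] = 0 XOR 0 = 0
  B[5] = 0 XOR 1 = 1
  B[6] = 1 XOR 1 = 0
  B[7] = 0 XOR 1 = 1
  B[8] = 1 XOR 1 = 0
  B[9] = 0 XOR 1 = 1
  B[10] = 1 XOR 1 = 0
  B[11] = 0 XOR 0 = 0
  B[12] = 0 XOR 1 = 1
  B[13] = 1 XOR 0 = 1
  B[14] = 1 XOR 0 = 1
= 111001010100111 (29351 decimal)


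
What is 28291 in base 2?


Divide by 2 repeatedly:
28291 ÷ 2 = 14145 remainder 1
14145 ÷ 2 = 7072 remainder 1
7072 ÷ 2 = 3536 remainder 0
3536 ÷ 2 = 1768 remainder 0
1768 ÷ 2 = 884 remainder 0
884 ÷ 2 = 442 remainder 0
442 ÷ 2 = 221 remainder 0
221 ÷ 2 = 110 remainder 1
110 ÷ 2 = 55 remainder 0
55 ÷ 2 = 27 remainder 1
27 ÷ 2 = 13 remainder 1
13 ÷ 2 = 6 remainder 1
6 ÷ 2 = 3 remainder 0
3 ÷ 2 = 1 remainder 1
1 ÷ 2 = 0 remainder 1
Reading remainders bottom-up:
= 110111010000011


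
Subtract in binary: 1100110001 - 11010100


Align and subtract column by column (LSB to MSB, borrowing when needed):
  1100110001
- 0011010100
  ----------
  col 0: (1 - 0 borrow-in) - 0 → 1 - 0 = 1, borrow out 0
  col 1: (0 - 0 borrow-in) - 0 → 0 - 0 = 0, borrow out 0
  col 2: (0 - 0 borrow-in) - 1 → borrow from next column: (0+2) - 1 = 1, borrow out 1
  col 3: (0 - 1 borrow-in) - 0 → borrow from next column: (-1+2) - 0 = 1, borrow out 1
  col 4: (1 - 1 borrow-in) - 1 → borrow from next column: (0+2) - 1 = 1, borrow out 1
  col 5: (1 - 1 borrow-in) - 0 → 0 - 0 = 0, borrow out 0
  col 6: (0 - 0 borrow-in) - 1 → borrow from next column: (0+2) - 1 = 1, borrow out 1
  col 7: (0 - 1 borrow-in) - 1 → borrow from next column: (-1+2) - 1 = 0, borrow out 1
  col 8: (1 - 1 borrow-in) - 0 → 0 - 0 = 0, borrow out 0
  col 9: (1 - 0 borrow-in) - 0 → 1 - 0 = 1, borrow out 0
Reading bits MSB→LSB: 1001011101
Strip leading zeros: 1001011101
= 1001011101


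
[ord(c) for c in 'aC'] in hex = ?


String: 'aC'  (2 characters)
Per-character ASCII lookup:
  'a': lowercase starts at 97: 'a' = 97 + 0 = 97 → 0x61
  'C': uppercase starts at 65: 'C' = 65 + 2 = 67 → 0x43
= 0x61 0x43


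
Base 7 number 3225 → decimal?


Positional values (base 7):
  5 × 7^0 = 5 × 1 = 5
  2 × 7^1 = 2 × 7 = 14
  2 × 7^2 = 2 × 49 = 98
  3 × 7^3 = 3 × 343 = 1029
Sum = 5 + 14 + 98 + 1029
= 1146


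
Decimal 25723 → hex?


Divide by 16 repeatedly:
25723 ÷ 16 = 1607 remainder 11 (B)
1607 ÷ 16 = 100 remainder 7 (7)
100 ÷ 16 = 6 remainder 4 (4)
6 ÷ 16 = 0 remainder 6 (6)
Reading remainders bottom-up:
= 0x647B


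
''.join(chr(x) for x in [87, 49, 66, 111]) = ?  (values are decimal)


Codes (decimal): 87 49 66 111
Per-code ASCII lookup:
  87  (range 65-90: uppercase, 87 - 65 = 22) → 'W'
  49  (range 48-57: digits, 49 - 48 = 1) → '1'
  66  (range 65-90: uppercase, 66 - 65 = 1) → 'B'
  111  (range 97-122: lowercase, 111 - 97 = 14) → 'o'
= 'W1Bo'


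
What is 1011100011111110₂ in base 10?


Positional values:
Bit 1: 1 × 2^1 = 2
Bit 2: 1 × 2^2 = 4
Bit 3: 1 × 2^3 = 8
Bit 4: 1 × 2^4 = 16
Bit 5: 1 × 2^5 = 32
Bit 6: 1 × 2^6 = 64
Bit 7: 1 × 2^7 = 128
Bit 11: 1 × 2^11 = 2048
Bit 12: 1 × 2^12 = 4096
Bit 13: 1 × 2^13 = 8192
Bit 15: 1 × 2^15 = 32768
Sum = 2 + 4 + 8 + 16 + 32 + 64 + 128 + 2048 + 4096 + 8192 + 32768
= 47358


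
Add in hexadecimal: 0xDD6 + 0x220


Align and add column by column (LSB to MSB, each column mod 16 with carry):
  0DD6
+ 0220
  ----
  col 0: 6(6) + 0(0) + 0 (carry in) = 6 → 6(6), carry out 0
  col 1: D(13) + 2(2) + 0 (carry in) = 15 → F(15), carry out 0
  col 2: D(13) + 2(2) + 0 (carry in) = 15 → F(15), carry out 0
  col 3: 0(0) + 0(0) + 0 (carry in) = 0 → 0(0), carry out 0
Reading digits MSB→LSB: 0FF6
Strip leading zeros: FF6
= 0xFF6


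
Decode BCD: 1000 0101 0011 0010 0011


Each 4-bit group → digit:
  1000 → 8
  0101 → 5
  0011 → 3
  0010 → 2
  0011 → 3
= 85323


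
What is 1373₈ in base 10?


Positional values:
Position 0: 3 × 8^0 = 3
Position 1: 7 × 8^1 = 56
Position 2: 3 × 8^2 = 192
Position 3: 1 × 8^3 = 512
Sum = 3 + 56 + 192 + 512
= 763


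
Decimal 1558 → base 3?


Divide by 3 repeatedly:
1558 ÷ 3 = 519 remainder 1
519 ÷ 3 = 173 remainder 0
173 ÷ 3 = 57 remainder 2
57 ÷ 3 = 19 remainder 0
19 ÷ 3 = 6 remainder 1
6 ÷ 3 = 2 remainder 0
2 ÷ 3 = 0 remainder 2
Reading remainders bottom-up:
= 2010201


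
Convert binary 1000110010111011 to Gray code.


Binary: 1000110010111011
Gray code: G = B XOR (B >> 1)
B >> 1 = 0100011001011101
1000110010111011 XOR 0100011001011101:
  1 XOR 0 = 1
  0 XOR 1 = 1
  0 XOR 0 = 0
  0 XOR 0 = 0
  1 XOR 0 = 1
  1 XOR 1 = 0
  0 XOR 1 = 1
  0 XOR 0 = 0
  1 XOR 0 = 1
  0 XOR 1 = 1
  1 XOR 0 = 1
  1 XOR 1 = 0
  1 XOR 1 = 0
  0 XOR 1 = 1
  1 XOR 0 = 1
  1 XOR 1 = 0
= 1100101011100110


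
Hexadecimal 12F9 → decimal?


Positional values:
Position 0: 9 × 16^0 = 9 × 1 = 9
Position 1: F × 16^1 = 15 × 16 = 240
Position 2: 2 × 16^2 = 2 × 256 = 512
Position 3: 1 × 16^3 = 1 × 4096 = 4096
Sum = 9 + 240 + 512 + 4096
= 4857


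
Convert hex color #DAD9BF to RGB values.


Hex: #DAD9BF
R = DA₁₆ = 218
G = D9₁₆ = 217
B = BF₁₆ = 191
= RGB(218, 217, 191)


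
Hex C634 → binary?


Each hex digit → 4 binary bits:
  C = 1100
  6 = 0110
  3 = 0011
  4 = 0100
Concatenate: 1100 0110 0011 0100
= 1100011000110100


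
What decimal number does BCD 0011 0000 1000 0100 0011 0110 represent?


Each 4-bit group → digit:
  0011 → 3
  0000 → 0
  1000 → 8
  0100 → 4
  0011 → 3
  0110 → 6
= 308436


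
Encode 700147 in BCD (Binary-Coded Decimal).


Each digit → 4-bit binary:
  7 → 0111
  0 → 0000
  0 → 0000
  1 → 0001
  4 → 0100
  7 → 0111
= 0111 0000 0000 0001 0100 0111


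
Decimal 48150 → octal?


Divide by 8 repeatedly:
48150 ÷ 8 = 6018 remainder 6
6018 ÷ 8 = 752 remainder 2
752 ÷ 8 = 94 remainder 0
94 ÷ 8 = 11 remainder 6
11 ÷ 8 = 1 remainder 3
1 ÷ 8 = 0 remainder 1
Reading remainders bottom-up:
= 0o136026


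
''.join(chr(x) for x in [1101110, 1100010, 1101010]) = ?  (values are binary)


Codes (binary): 1101110 1100010 1101010
Per-code ASCII lookup:
  1101110 = 110  (range 97-122: lowercase, 110 - 97 = 13) → 'n'
  1100010 = 98  (range 97-122: lowercase, 98 - 97 = 1) → 'b'
  1101010 = 106  (range 97-122: lowercase, 106 - 97 = 9) → 'j'
= 'nbj'


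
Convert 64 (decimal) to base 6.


Divide by 6 repeatedly:
64 ÷ 6 = 10 remainder 4
10 ÷ 6 = 1 remainder 4
1 ÷ 6 = 0 remainder 1
Reading remainders bottom-up:
= 144


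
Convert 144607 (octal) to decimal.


Positional values:
Position 0: 7 × 8^0 = 7
Position 1: 0 × 8^1 = 0
Position 2: 6 × 8^2 = 384
Position 3: 4 × 8^3 = 2048
Position 4: 4 × 8^4 = 16384
Position 5: 1 × 8^5 = 32768
Sum = 7 + 0 + 384 + 2048 + 16384 + 32768
= 51591


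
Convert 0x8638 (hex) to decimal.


Positional values:
Position 0: 8 × 16^0 = 8 × 1 = 8
Position 1: 3 × 16^1 = 3 × 16 = 48
Position 2: 6 × 16^2 = 6 × 256 = 1536
Position 3: 8 × 16^3 = 8 × 4096 = 32768
Sum = 8 + 48 + 1536 + 32768
= 34360


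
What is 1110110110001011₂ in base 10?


Positional values:
Bit 0: 1 × 2^0 = 1
Bit 1: 1 × 2^1 = 2
Bit 3: 1 × 2^3 = 8
Bit 7: 1 × 2^7 = 128
Bit 8: 1 × 2^8 = 256
Bit 10: 1 × 2^10 = 1024
Bit 11: 1 × 2^11 = 2048
Bit 13: 1 × 2^13 = 8192
Bit 14: 1 × 2^14 = 16384
Bit 15: 1 × 2^15 = 32768
Sum = 1 + 2 + 8 + 128 + 256 + 1024 + 2048 + 8192 + 16384 + 32768
= 60811


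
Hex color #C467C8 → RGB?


Hex: #C467C8
R = C4₁₆ = 196
G = 67₁₆ = 103
B = C8₁₆ = 200
= RGB(196, 103, 200)


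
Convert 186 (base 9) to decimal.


Positional values (base 9):
  6 × 9^0 = 6 × 1 = 6
  8 × 9^1 = 8 × 9 = 72
  1 × 9^2 = 1 × 81 = 81
Sum = 6 + 72 + 81
= 159


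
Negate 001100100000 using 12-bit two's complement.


Original: 001100100000
Step 1 - Invert all bits: 110011011111
Step 2 - Add 1: 110011011111 + 1
= 110011100000 (represents -800)


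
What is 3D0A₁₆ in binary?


Each hex digit → 4 binary bits:
  3 = 0011
  D = 1101
  0 = 0000
  A = 1010
Concatenate: 0011 1101 0000 1010
= 0011110100001010


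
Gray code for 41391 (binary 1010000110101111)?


Binary: 1010000110101111
Gray code: G = B XOR (B >> 1)
B >> 1 = 0101000011010111
1010000110101111 XOR 0101000011010111:
  1 XOR 0 = 1
  0 XOR 1 = 1
  1 XOR 0 = 1
  0 XOR 1 = 1
  0 XOR 0 = 0
  0 XOR 0 = 0
  0 XOR 0 = 0
  1 XOR 0 = 1
  1 XOR 1 = 0
  0 XOR 1 = 1
  1 XOR 0 = 1
  0 XOR 1 = 1
  1 XOR 0 = 1
  1 XOR 1 = 0
  1 XOR 1 = 0
  1 XOR 1 = 0
= 1111000101111000


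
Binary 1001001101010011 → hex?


Group into 4-bit nibbles: 1001001101010011
  1001 = 9
  0011 = 3
  0101 = 5
  0011 = 3
= 0x9353


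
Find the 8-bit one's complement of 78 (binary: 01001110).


Original: 01001110
Invert all bits:
  bit 0: 0 → 1
  bit 1: 1 → 0
  bit 2: 0 → 1
  bit 3: 0 → 1
  bit 4: 1 → 0
  bit 5: 1 → 0
  bit 6: 1 → 0
  bit 7: 0 → 1
= 10110001


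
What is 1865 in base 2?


Divide by 2 repeatedly:
1865 ÷ 2 = 932 remainder 1
932 ÷ 2 = 466 remainder 0
466 ÷ 2 = 233 remainder 0
233 ÷ 2 = 116 remainder 1
116 ÷ 2 = 58 remainder 0
58 ÷ 2 = 29 remainder 0
29 ÷ 2 = 14 remainder 1
14 ÷ 2 = 7 remainder 0
7 ÷ 2 = 3 remainder 1
3 ÷ 2 = 1 remainder 1
1 ÷ 2 = 0 remainder 1
Reading remainders bottom-up:
= 11101001001


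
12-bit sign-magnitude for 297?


Sign bit: 0 (positive)
Magnitude: 297 = 00100101001
= 000100101001


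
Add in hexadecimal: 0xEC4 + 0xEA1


Align and add column by column (LSB to MSB, each column mod 16 with carry):
  0EC4
+ 0EA1
  ----
  col 0: 4(4) + 1(1) + 0 (carry in) = 5 → 5(5), carry out 0
  col 1: C(12) + A(10) + 0 (carry in) = 22 → 6(6), carry out 1
  col 2: E(14) + E(14) + 1 (carry in) = 29 → D(13), carry out 1
  col 3: 0(0) + 0(0) + 1 (carry in) = 1 → 1(1), carry out 0
Reading digits MSB→LSB: 1D65
Strip leading zeros: 1D65
= 0x1D65


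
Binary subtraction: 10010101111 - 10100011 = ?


Align and subtract column by column (LSB to MSB, borrowing when needed):
  10010101111
- 00010100011
  -----------
  col 0: (1 - 0 borrow-in) - 1 → 1 - 1 = 0, borrow out 0
  col 1: (1 - 0 borrow-in) - 1 → 1 - 1 = 0, borrow out 0
  col 2: (1 - 0 borrow-in) - 0 → 1 - 0 = 1, borrow out 0
  col 3: (1 - 0 borrow-in) - 0 → 1 - 0 = 1, borrow out 0
  col 4: (0 - 0 borrow-in) - 0 → 0 - 0 = 0, borrow out 0
  col 5: (1 - 0 borrow-in) - 1 → 1 - 1 = 0, borrow out 0
  col 6: (0 - 0 borrow-in) - 0 → 0 - 0 = 0, borrow out 0
  col 7: (1 - 0 borrow-in) - 1 → 1 - 1 = 0, borrow out 0
  col 8: (0 - 0 borrow-in) - 0 → 0 - 0 = 0, borrow out 0
  col 9: (0 - 0 borrow-in) - 0 → 0 - 0 = 0, borrow out 0
  col 10: (1 - 0 borrow-in) - 0 → 1 - 0 = 1, borrow out 0
Reading bits MSB→LSB: 10000001100
Strip leading zeros: 10000001100
= 10000001100


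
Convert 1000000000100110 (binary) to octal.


Group into 3-bit groups: 001000000000100110
  001 = 1
  000 = 0
  000 = 0
  000 = 0
  100 = 4
  110 = 6
= 0o100046


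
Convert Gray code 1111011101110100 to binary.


Gray code: 1111011101110100
MSB stays the same: 1
Each subsequent bit = prev_binary XOR current_gray:
  B[1] = 1 XOR 1 = 0
  B[2] = 0 XOR 1 = 1
  B[3] = 1 XOR 1 = 0
  B[4] = 0 XOR 0 = 0
  B[5] = 0 XOR 1 = 1
  B[6] = 1 XOR 1 = 0
  B[7] = 0 XOR 1 = 1
  B[8] = 1 XOR 0 = 1
  B[9] = 1 XOR 1 = 0
  B[10] = 0 XOR 1 = 1
  B[11] = 1 XOR 1 = 0
  B[12] = 0 XOR 0 = 0
  B[13] = 0 XOR 1 = 1
  B[14] = 1 XOR 0 = 1
  B[15] = 1 XOR 0 = 1
= 1010010110100111 (42407 decimal)


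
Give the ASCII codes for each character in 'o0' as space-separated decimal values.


String: 'o0'  (2 characters)
Per-character ASCII lookup:
  'o': lowercase starts at 97: 'o' = 97 + 14 = 111
  '0': digits start at 48: '0' = 48 + 0 = 48
= 111 48


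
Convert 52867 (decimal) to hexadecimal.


Divide by 16 repeatedly:
52867 ÷ 16 = 3304 remainder 3 (3)
3304 ÷ 16 = 206 remainder 8 (8)
206 ÷ 16 = 12 remainder 14 (E)
12 ÷ 16 = 0 remainder 12 (C)
Reading remainders bottom-up:
= 0xCE83


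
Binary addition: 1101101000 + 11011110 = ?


Align and add column by column (LSB to MSB, carry propagating):
  01101101000
+ 00011011110
  -----------
  col 0: 0 + 0 + 0 (carry in) = 0 → bit 0, carry out 0
  col 1: 0 + 1 + 0 (carry in) = 1 → bit 1, carry out 0
  col 2: 0 + 1 + 0 (carry in) = 1 → bit 1, carry out 0
  col 3: 1 + 1 + 0 (carry in) = 2 → bit 0, carry out 1
  col 4: 0 + 1 + 1 (carry in) = 2 → bit 0, carry out 1
  col 5: 1 + 0 + 1 (carry in) = 2 → bit 0, carry out 1
  col 6: 1 + 1 + 1 (carry in) = 3 → bit 1, carry out 1
  col 7: 0 + 1 + 1 (carry in) = 2 → bit 0, carry out 1
  col 8: 1 + 0 + 1 (carry in) = 2 → bit 0, carry out 1
  col 9: 1 + 0 + 1 (carry in) = 2 → bit 0, carry out 1
  col 10: 0 + 0 + 1 (carry in) = 1 → bit 1, carry out 0
Reading bits MSB→LSB: 10001000110
Strip leading zeros: 10001000110
= 10001000110


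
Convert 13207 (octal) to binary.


Each octal digit → 3 binary bits:
  1 = 001
  3 = 011
  2 = 010
  0 = 000
  7 = 111
Concatenate: 001 011 010 000 111
= 001011010000111


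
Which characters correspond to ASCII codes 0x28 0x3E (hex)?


Codes (hex): 0x28 0x3E
Per-code ASCII lookup:
  0x28 = 40  (special character) → '('
  0x3E = 62  (special character) → '>'
= '(>'


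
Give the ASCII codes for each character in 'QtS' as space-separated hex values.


String: 'QtS'  (3 characters)
Per-character ASCII lookup:
  'Q': uppercase starts at 65: 'Q' = 65 + 16 = 81 → 0x51
  't': lowercase starts at 97: 't' = 97 + 19 = 116 → 0x74
  'S': uppercase starts at 65: 'S' = 65 + 18 = 83 → 0x53
= 0x51 0x74 0x53


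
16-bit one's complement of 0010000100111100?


Original: 0010000100111100
Invert all bits:
  bit 0: 0 → 1
  bit 1: 0 → 1
  bit 2: 1 → 0
  bit 3: 0 → 1
  bit 4: 0 → 1
  bit 5: 0 → 1
  bit 6: 0 → 1
  bit 7: 1 → 0
  bit 8: 0 → 1
  bit 9: 0 → 1
  bit 10: 1 → 0
  bit 11: 1 → 0
  bit 12: 1 → 0
  bit 13: 1 → 0
  bit 14: 0 → 1
  bit 15: 0 → 1
= 1101111011000011


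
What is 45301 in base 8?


Divide by 8 repeatedly:
45301 ÷ 8 = 5662 remainder 5
5662 ÷ 8 = 707 remainder 6
707 ÷ 8 = 88 remainder 3
88 ÷ 8 = 11 remainder 0
11 ÷ 8 = 1 remainder 3
1 ÷ 8 = 0 remainder 1
Reading remainders bottom-up:
= 0o130365


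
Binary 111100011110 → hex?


Group into 4-bit nibbles: 111100011110
  1111 = F
  0001 = 1
  1110 = E
= 0xF1E


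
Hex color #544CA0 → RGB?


Hex: #544CA0
R = 54₁₆ = 84
G = 4C₁₆ = 76
B = A0₁₆ = 160
= RGB(84, 76, 160)


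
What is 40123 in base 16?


Divide by 16 repeatedly:
40123 ÷ 16 = 2507 remainder 11 (B)
2507 ÷ 16 = 156 remainder 11 (B)
156 ÷ 16 = 9 remainder 12 (C)
9 ÷ 16 = 0 remainder 9 (9)
Reading remainders bottom-up:
= 0x9CBB


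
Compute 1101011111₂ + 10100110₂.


Align and add column by column (LSB to MSB, carry propagating):
  01101011111
+ 00010100110
  -----------
  col 0: 1 + 0 + 0 (carry in) = 1 → bit 1, carry out 0
  col 1: 1 + 1 + 0 (carry in) = 2 → bit 0, carry out 1
  col 2: 1 + 1 + 1 (carry in) = 3 → bit 1, carry out 1
  col 3: 1 + 0 + 1 (carry in) = 2 → bit 0, carry out 1
  col 4: 1 + 0 + 1 (carry in) = 2 → bit 0, carry out 1
  col 5: 0 + 1 + 1 (carry in) = 2 → bit 0, carry out 1
  col 6: 1 + 0 + 1 (carry in) = 2 → bit 0, carry out 1
  col 7: 0 + 1 + 1 (carry in) = 2 → bit 0, carry out 1
  col 8: 1 + 0 + 1 (carry in) = 2 → bit 0, carry out 1
  col 9: 1 + 0 + 1 (carry in) = 2 → bit 0, carry out 1
  col 10: 0 + 0 + 1 (carry in) = 1 → bit 1, carry out 0
Reading bits MSB→LSB: 10000000101
Strip leading zeros: 10000000101
= 10000000101


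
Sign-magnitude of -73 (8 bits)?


Sign bit: 1 (negative)
Magnitude: 73 = 1001001
= 11001001


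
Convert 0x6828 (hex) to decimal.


Positional values:
Position 0: 8 × 16^0 = 8 × 1 = 8
Position 1: 2 × 16^1 = 2 × 16 = 32
Position 2: 8 × 16^2 = 8 × 256 = 2048
Position 3: 6 × 16^3 = 6 × 4096 = 24576
Sum = 8 + 32 + 2048 + 24576
= 26664


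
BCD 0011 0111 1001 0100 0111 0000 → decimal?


Each 4-bit group → digit:
  0011 → 3
  0111 → 7
  1001 → 9
  0100 → 4
  0111 → 7
  0000 → 0
= 379470


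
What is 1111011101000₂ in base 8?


Group into 3-bit groups: 001111011101000
  001 = 1
  111 = 7
  011 = 3
  101 = 5
  000 = 0
= 0o17350


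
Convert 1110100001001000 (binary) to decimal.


Positional values:
Bit 3: 1 × 2^3 = 8
Bit 6: 1 × 2^6 = 64
Bit 11: 1 × 2^11 = 2048
Bit 13: 1 × 2^13 = 8192
Bit 14: 1 × 2^14 = 16384
Bit 15: 1 × 2^15 = 32768
Sum = 8 + 64 + 2048 + 8192 + 16384 + 32768
= 59464


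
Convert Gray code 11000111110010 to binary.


Gray code: 11000111110010
MSB stays the same: 1
Each subsequent bit = prev_binary XOR current_gray:
  B[1] = 1 XOR 1 = 0
  B[2] = 0 XOR 0 = 0
  B[3] = 0 XOR 0 = 0
  B[4] = 0 XOR 0 = 0
  B[5] = 0 XOR 1 = 1
  B[6] = 1 XOR 1 = 0
  B[7] = 0 XOR 1 = 1
  B[8] = 1 XOR 1 = 0
  B[9] = 0 XOR 1 = 1
  B[10] = 1 XOR 0 = 1
  B[11] = 1 XOR 0 = 1
  B[12] = 1 XOR 1 = 0
  B[13] = 0 XOR 0 = 0
= 10000101011100 (8540 decimal)


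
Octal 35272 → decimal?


Positional values:
Position 0: 2 × 8^0 = 2
Position 1: 7 × 8^1 = 56
Position 2: 2 × 8^2 = 128
Position 3: 5 × 8^3 = 2560
Position 4: 3 × 8^4 = 12288
Sum = 2 + 56 + 128 + 2560 + 12288
= 15034


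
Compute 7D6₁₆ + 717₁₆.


Align and add column by column (LSB to MSB, each column mod 16 with carry):
  07D6
+ 0717
  ----
  col 0: 6(6) + 7(7) + 0 (carry in) = 13 → D(13), carry out 0
  col 1: D(13) + 1(1) + 0 (carry in) = 14 → E(14), carry out 0
  col 2: 7(7) + 7(7) + 0 (carry in) = 14 → E(14), carry out 0
  col 3: 0(0) + 0(0) + 0 (carry in) = 0 → 0(0), carry out 0
Reading digits MSB→LSB: 0EED
Strip leading zeros: EED
= 0xEED


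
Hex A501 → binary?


Each hex digit → 4 binary bits:
  A = 1010
  5 = 0101
  0 = 0000
  1 = 0001
Concatenate: 1010 0101 0000 0001
= 1010010100000001


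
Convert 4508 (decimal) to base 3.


Divide by 3 repeatedly:
4508 ÷ 3 = 1502 remainder 2
1502 ÷ 3 = 500 remainder 2
500 ÷ 3 = 166 remainder 2
166 ÷ 3 = 55 remainder 1
55 ÷ 3 = 18 remainder 1
18 ÷ 3 = 6 remainder 0
6 ÷ 3 = 2 remainder 0
2 ÷ 3 = 0 remainder 2
Reading remainders bottom-up:
= 20011222


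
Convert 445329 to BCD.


Each digit → 4-bit binary:
  4 → 0100
  4 → 0100
  5 → 0101
  3 → 0011
  2 → 0010
  9 → 1001
= 0100 0100 0101 0011 0010 1001


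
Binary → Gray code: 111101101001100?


Binary: 111101101001100
Gray code: G = B XOR (B >> 1)
B >> 1 = 011110110100110
111101101001100 XOR 011110110100110:
  1 XOR 0 = 1
  1 XOR 1 = 0
  1 XOR 1 = 0
  1 XOR 1 = 0
  0 XOR 1 = 1
  1 XOR 0 = 1
  1 XOR 1 = 0
  0 XOR 1 = 1
  1 XOR 0 = 1
  0 XOR 1 = 1
  0 XOR 0 = 0
  1 XOR 0 = 1
  1 XOR 1 = 0
  0 XOR 1 = 1
  0 XOR 0 = 0
= 100011011101010


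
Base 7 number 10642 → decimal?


Positional values (base 7):
  2 × 7^0 = 2 × 1 = 2
  4 × 7^1 = 4 × 7 = 28
  6 × 7^2 = 6 × 49 = 294
  0 × 7^3 = 0 × 343 = 0
  1 × 7^4 = 1 × 2401 = 2401
Sum = 2 + 28 + 294 + 0 + 2401
= 2725


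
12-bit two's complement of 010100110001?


Original: 010100110001
Step 1 - Invert all bits: 101011001110
Step 2 - Add 1: 101011001110 + 1
= 101011001111 (represents -1329)


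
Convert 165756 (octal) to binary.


Each octal digit → 3 binary bits:
  1 = 001
  6 = 110
  5 = 101
  7 = 111
  5 = 101
  6 = 110
Concatenate: 001 110 101 111 101 110
= 001110101111101110


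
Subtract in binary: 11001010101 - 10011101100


Align and subtract column by column (LSB to MSB, borrowing when needed):
  11001010101
- 10011101100
  -----------
  col 0: (1 - 0 borrow-in) - 0 → 1 - 0 = 1, borrow out 0
  col 1: (0 - 0 borrow-in) - 0 → 0 - 0 = 0, borrow out 0
  col 2: (1 - 0 borrow-in) - 1 → 1 - 1 = 0, borrow out 0
  col 3: (0 - 0 borrow-in) - 1 → borrow from next column: (0+2) - 1 = 1, borrow out 1
  col 4: (1 - 1 borrow-in) - 0 → 0 - 0 = 0, borrow out 0
  col 5: (0 - 0 borrow-in) - 1 → borrow from next column: (0+2) - 1 = 1, borrow out 1
  col 6: (1 - 1 borrow-in) - 1 → borrow from next column: (0+2) - 1 = 1, borrow out 1
  col 7: (0 - 1 borrow-in) - 1 → borrow from next column: (-1+2) - 1 = 0, borrow out 1
  col 8: (0 - 1 borrow-in) - 0 → borrow from next column: (-1+2) - 0 = 1, borrow out 1
  col 9: (1 - 1 borrow-in) - 0 → 0 - 0 = 0, borrow out 0
  col 10: (1 - 0 borrow-in) - 1 → 1 - 1 = 0, borrow out 0
Reading bits MSB→LSB: 00101101001
Strip leading zeros: 101101001
= 101101001


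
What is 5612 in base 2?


Divide by 2 repeatedly:
5612 ÷ 2 = 2806 remainder 0
2806 ÷ 2 = 1403 remainder 0
1403 ÷ 2 = 701 remainder 1
701 ÷ 2 = 350 remainder 1
350 ÷ 2 = 175 remainder 0
175 ÷ 2 = 87 remainder 1
87 ÷ 2 = 43 remainder 1
43 ÷ 2 = 21 remainder 1
21 ÷ 2 = 10 remainder 1
10 ÷ 2 = 5 remainder 0
5 ÷ 2 = 2 remainder 1
2 ÷ 2 = 1 remainder 0
1 ÷ 2 = 0 remainder 1
Reading remainders bottom-up:
= 1010111101100


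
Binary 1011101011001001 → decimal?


Positional values:
Bit 0: 1 × 2^0 = 1
Bit 3: 1 × 2^3 = 8
Bit 6: 1 × 2^6 = 64
Bit 7: 1 × 2^7 = 128
Bit 9: 1 × 2^9 = 512
Bit 11: 1 × 2^11 = 2048
Bit 12: 1 × 2^12 = 4096
Bit 13: 1 × 2^13 = 8192
Bit 15: 1 × 2^15 = 32768
Sum = 1 + 8 + 64 + 128 + 512 + 2048 + 4096 + 8192 + 32768
= 47817


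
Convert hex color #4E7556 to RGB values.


Hex: #4E7556
R = 4E₁₆ = 78
G = 75₁₆ = 117
B = 56₁₆ = 86
= RGB(78, 117, 86)


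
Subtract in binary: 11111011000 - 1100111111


Align and subtract column by column (LSB to MSB, borrowing when needed):
  11111011000
- 01100111111
  -----------
  col 0: (0 - 0 borrow-in) - 1 → borrow from next column: (0+2) - 1 = 1, borrow out 1
  col 1: (0 - 1 borrow-in) - 1 → borrow from next column: (-1+2) - 1 = 0, borrow out 1
  col 2: (0 - 1 borrow-in) - 1 → borrow from next column: (-1+2) - 1 = 0, borrow out 1
  col 3: (1 - 1 borrow-in) - 1 → borrow from next column: (0+2) - 1 = 1, borrow out 1
  col 4: (1 - 1 borrow-in) - 1 → borrow from next column: (0+2) - 1 = 1, borrow out 1
  col 5: (0 - 1 borrow-in) - 1 → borrow from next column: (-1+2) - 1 = 0, borrow out 1
  col 6: (1 - 1 borrow-in) - 0 → 0 - 0 = 0, borrow out 0
  col 7: (1 - 0 borrow-in) - 0 → 1 - 0 = 1, borrow out 0
  col 8: (1 - 0 borrow-in) - 1 → 1 - 1 = 0, borrow out 0
  col 9: (1 - 0 borrow-in) - 1 → 1 - 1 = 0, borrow out 0
  col 10: (1 - 0 borrow-in) - 0 → 1 - 0 = 1, borrow out 0
Reading bits MSB→LSB: 10010011001
Strip leading zeros: 10010011001
= 10010011001


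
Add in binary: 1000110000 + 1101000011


Align and add column by column (LSB to MSB, carry propagating):
  01000110000
+ 01101000011
  -----------
  col 0: 0 + 1 + 0 (carry in) = 1 → bit 1, carry out 0
  col 1: 0 + 1 + 0 (carry in) = 1 → bit 1, carry out 0
  col 2: 0 + 0 + 0 (carry in) = 0 → bit 0, carry out 0
  col 3: 0 + 0 + 0 (carry in) = 0 → bit 0, carry out 0
  col 4: 1 + 0 + 0 (carry in) = 1 → bit 1, carry out 0
  col 5: 1 + 0 + 0 (carry in) = 1 → bit 1, carry out 0
  col 6: 0 + 1 + 0 (carry in) = 1 → bit 1, carry out 0
  col 7: 0 + 0 + 0 (carry in) = 0 → bit 0, carry out 0
  col 8: 0 + 1 + 0 (carry in) = 1 → bit 1, carry out 0
  col 9: 1 + 1 + 0 (carry in) = 2 → bit 0, carry out 1
  col 10: 0 + 0 + 1 (carry in) = 1 → bit 1, carry out 0
Reading bits MSB→LSB: 10101110011
Strip leading zeros: 10101110011
= 10101110011


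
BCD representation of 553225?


Each digit → 4-bit binary:
  5 → 0101
  5 → 0101
  3 → 0011
  2 → 0010
  2 → 0010
  5 → 0101
= 0101 0101 0011 0010 0010 0101


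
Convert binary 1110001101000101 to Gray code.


Binary: 1110001101000101
Gray code: G = B XOR (B >> 1)
B >> 1 = 0111000110100010
1110001101000101 XOR 0111000110100010:
  1 XOR 0 = 1
  1 XOR 1 = 0
  1 XOR 1 = 0
  0 XOR 1 = 1
  0 XOR 0 = 0
  0 XOR 0 = 0
  1 XOR 0 = 1
  1 XOR 1 = 0
  0 XOR 1 = 1
  1 XOR 0 = 1
  0 XOR 1 = 1
  0 XOR 0 = 0
  0 XOR 0 = 0
  1 XOR 0 = 1
  0 XOR 1 = 1
  1 XOR 0 = 1
= 1001001011100111


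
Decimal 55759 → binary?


Divide by 2 repeatedly:
55759 ÷ 2 = 27879 remainder 1
27879 ÷ 2 = 13939 remainder 1
13939 ÷ 2 = 6969 remainder 1
6969 ÷ 2 = 3484 remainder 1
3484 ÷ 2 = 1742 remainder 0
1742 ÷ 2 = 871 remainder 0
871 ÷ 2 = 435 remainder 1
435 ÷ 2 = 217 remainder 1
217 ÷ 2 = 108 remainder 1
108 ÷ 2 = 54 remainder 0
54 ÷ 2 = 27 remainder 0
27 ÷ 2 = 13 remainder 1
13 ÷ 2 = 6 remainder 1
6 ÷ 2 = 3 remainder 0
3 ÷ 2 = 1 remainder 1
1 ÷ 2 = 0 remainder 1
Reading remainders bottom-up:
= 1101100111001111


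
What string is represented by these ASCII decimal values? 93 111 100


Codes (decimal): 93 111 100
Per-code ASCII lookup:
  93  (special character) → ']'
  111  (range 97-122: lowercase, 111 - 97 = 14) → 'o'
  100  (range 97-122: lowercase, 100 - 97 = 3) → 'd'
= ']od'


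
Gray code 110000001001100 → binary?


Gray code: 110000001001100
MSB stays the same: 1
Each subsequent bit = prev_binary XOR current_gray:
  B[1] = 1 XOR 1 = 0
  B[2] = 0 XOR 0 = 0
  B[3] = 0 XOR 0 = 0
  B[4] = 0 XOR 0 = 0
  B[5] = 0 XOR 0 = 0
  B[6] = 0 XOR 0 = 0
  B[7] = 0 XOR 0 = 0
  B[8] = 0 XOR 1 = 1
  B[9] = 1 XOR 0 = 1
  B[10] = 1 XOR 0 = 1
  B[11] = 1 XOR 1 = 0
  B[12] = 0 XOR 1 = 1
  B[13] = 1 XOR 0 = 1
  B[14] = 1 XOR 0 = 1
= 100000001110111 (16503 decimal)


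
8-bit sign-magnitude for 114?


Sign bit: 0 (positive)
Magnitude: 114 = 1110010
= 01110010


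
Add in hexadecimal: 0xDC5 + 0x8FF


Align and add column by column (LSB to MSB, each column mod 16 with carry):
  0DC5
+ 08FF
  ----
  col 0: 5(5) + F(15) + 0 (carry in) = 20 → 4(4), carry out 1
  col 1: C(12) + F(15) + 1 (carry in) = 28 → C(12), carry out 1
  col 2: D(13) + 8(8) + 1 (carry in) = 22 → 6(6), carry out 1
  col 3: 0(0) + 0(0) + 1 (carry in) = 1 → 1(1), carry out 0
Reading digits MSB→LSB: 16C4
Strip leading zeros: 16C4
= 0x16C4


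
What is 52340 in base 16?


Divide by 16 repeatedly:
52340 ÷ 16 = 3271 remainder 4 (4)
3271 ÷ 16 = 204 remainder 7 (7)
204 ÷ 16 = 12 remainder 12 (C)
12 ÷ 16 = 0 remainder 12 (C)
Reading remainders bottom-up:
= 0xCC74


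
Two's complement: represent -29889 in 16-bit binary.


Original: 0111010011000001
Step 1 - Invert all bits: 1000101100111110
Step 2 - Add 1: 1000101100111110 + 1
= 1000101100111111 (represents -29889)


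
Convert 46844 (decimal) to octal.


Divide by 8 repeatedly:
46844 ÷ 8 = 5855 remainder 4
5855 ÷ 8 = 731 remainder 7
731 ÷ 8 = 91 remainder 3
91 ÷ 8 = 11 remainder 3
11 ÷ 8 = 1 remainder 3
1 ÷ 8 = 0 remainder 1
Reading remainders bottom-up:
= 0o133374


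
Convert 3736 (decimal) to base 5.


Divide by 5 repeatedly:
3736 ÷ 5 = 747 remainder 1
747 ÷ 5 = 149 remainder 2
149 ÷ 5 = 29 remainder 4
29 ÷ 5 = 5 remainder 4
5 ÷ 5 = 1 remainder 0
1 ÷ 5 = 0 remainder 1
Reading remainders bottom-up:
= 104421


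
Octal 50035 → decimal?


Positional values:
Position 0: 5 × 8^0 = 5
Position 1: 3 × 8^1 = 24
Position 2: 0 × 8^2 = 0
Position 3: 0 × 8^3 = 0
Position 4: 5 × 8^4 = 20480
Sum = 5 + 24 + 0 + 0 + 20480
= 20509


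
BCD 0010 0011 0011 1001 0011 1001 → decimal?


Each 4-bit group → digit:
  0010 → 2
  0011 → 3
  0011 → 3
  1001 → 9
  0011 → 3
  1001 → 9
= 233939


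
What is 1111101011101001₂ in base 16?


Group into 4-bit nibbles: 1111101011101001
  1111 = F
  1010 = A
  1110 = E
  1001 = 9
= 0xFAE9


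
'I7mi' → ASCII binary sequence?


String: 'I7mi'  (4 characters)
Per-character ASCII lookup:
  'I': uppercase starts at 65: 'I' = 65 + 8 = 73 → 1001001
  '7': digits start at 48: '7' = 48 + 7 = 55 → 110111
  'm': lowercase starts at 97: 'm' = 97 + 12 = 109 → 1101101
  'i': lowercase starts at 97: 'i' = 97 + 8 = 105 → 1101001
= 1001001 110111 1101101 1101001


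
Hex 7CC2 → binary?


Each hex digit → 4 binary bits:
  7 = 0111
  C = 1100
  C = 1100
  2 = 0010
Concatenate: 0111 1100 1100 0010
= 0111110011000010


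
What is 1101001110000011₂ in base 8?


Group into 3-bit groups: 001101001110000011
  001 = 1
  101 = 5
  001 = 1
  110 = 6
  000 = 0
  011 = 3
= 0o151603


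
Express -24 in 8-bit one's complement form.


Original: 00011000
Invert all bits:
  bit 0: 0 → 1
  bit 1: 0 → 1
  bit 2: 0 → 1
  bit 3: 1 → 0
  bit 4: 1 → 0
  bit 5: 0 → 1
  bit 6: 0 → 1
  bit 7: 0 → 1
= 11100111


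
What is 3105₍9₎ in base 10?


Positional values (base 9):
  5 × 9^0 = 5 × 1 = 5
  0 × 9^1 = 0 × 9 = 0
  1 × 9^2 = 1 × 81 = 81
  3 × 9^3 = 3 × 729 = 2187
Sum = 5 + 0 + 81 + 2187
= 2273


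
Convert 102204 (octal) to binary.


Each octal digit → 3 binary bits:
  1 = 001
  0 = 000
  2 = 010
  2 = 010
  0 = 000
  4 = 100
Concatenate: 001 000 010 010 000 100
= 001000010010000100


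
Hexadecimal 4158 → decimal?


Positional values:
Position 0: 8 × 16^0 = 8 × 1 = 8
Position 1: 5 × 16^1 = 5 × 16 = 80
Position 2: 1 × 16^2 = 1 × 256 = 256
Position 3: 4 × 16^3 = 4 × 4096 = 16384
Sum = 8 + 80 + 256 + 16384
= 16728


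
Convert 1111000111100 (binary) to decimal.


Positional values:
Bit 2: 1 × 2^2 = 4
Bit 3: 1 × 2^3 = 8
Bit 4: 1 × 2^4 = 16
Bit 5: 1 × 2^5 = 32
Bit 9: 1 × 2^9 = 512
Bit 10: 1 × 2^10 = 1024
Bit 11: 1 × 2^11 = 2048
Bit 12: 1 × 2^12 = 4096
Sum = 4 + 8 + 16 + 32 + 512 + 1024 + 2048 + 4096
= 7740


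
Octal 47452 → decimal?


Positional values:
Position 0: 2 × 8^0 = 2
Position 1: 5 × 8^1 = 40
Position 2: 4 × 8^2 = 256
Position 3: 7 × 8^3 = 3584
Position 4: 4 × 8^4 = 16384
Sum = 2 + 40 + 256 + 3584 + 16384
= 20266


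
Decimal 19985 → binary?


Divide by 2 repeatedly:
19985 ÷ 2 = 9992 remainder 1
9992 ÷ 2 = 4996 remainder 0
4996 ÷ 2 = 2498 remainder 0
2498 ÷ 2 = 1249 remainder 0
1249 ÷ 2 = 624 remainder 1
624 ÷ 2 = 312 remainder 0
312 ÷ 2 = 156 remainder 0
156 ÷ 2 = 78 remainder 0
78 ÷ 2 = 39 remainder 0
39 ÷ 2 = 19 remainder 1
19 ÷ 2 = 9 remainder 1
9 ÷ 2 = 4 remainder 1
4 ÷ 2 = 2 remainder 0
2 ÷ 2 = 1 remainder 0
1 ÷ 2 = 0 remainder 1
Reading remainders bottom-up:
= 100111000010001


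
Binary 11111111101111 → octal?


Group into 3-bit groups: 011111111101111
  011 = 3
  111 = 7
  111 = 7
  101 = 5
  111 = 7
= 0o37757


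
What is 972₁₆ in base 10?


Positional values:
Position 0: 2 × 16^0 = 2 × 1 = 2
Position 1: 7 × 16^1 = 7 × 16 = 112
Position 2: 9 × 16^2 = 9 × 256 = 2304
Sum = 2 + 112 + 2304
= 2418


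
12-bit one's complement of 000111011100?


Original: 000111011100
Invert all bits:
  bit 0: 0 → 1
  bit 1: 0 → 1
  bit 2: 0 → 1
  bit 3: 1 → 0
  bit 4: 1 → 0
  bit 5: 1 → 0
  bit 6: 0 → 1
  bit 7: 1 → 0
  bit 8: 1 → 0
  bit 9: 1 → 0
  bit 10: 0 → 1
  bit 11: 0 → 1
= 111000100011


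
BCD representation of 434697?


Each digit → 4-bit binary:
  4 → 0100
  3 → 0011
  4 → 0100
  6 → 0110
  9 → 1001
  7 → 0111
= 0100 0011 0100 0110 1001 0111


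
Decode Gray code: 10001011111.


Gray code: 10001011111
MSB stays the same: 1
Each subsequent bit = prev_binary XOR current_gray:
  B[1] = 1 XOR 0 = 1
  B[2] = 1 XOR 0 = 1
  B[3] = 1 XOR 0 = 1
  B[4] = 1 XOR 1 = 0
  B[5] = 0 XOR 0 = 0
  B[6] = 0 XOR 1 = 1
  B[7] = 1 XOR 1 = 0
  B[8] = 0 XOR 1 = 1
  B[9] = 1 XOR 1 = 0
  B[10] = 0 XOR 1 = 1
= 11110010101 (1941 decimal)


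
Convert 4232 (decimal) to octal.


Divide by 8 repeatedly:
4232 ÷ 8 = 529 remainder 0
529 ÷ 8 = 66 remainder 1
66 ÷ 8 = 8 remainder 2
8 ÷ 8 = 1 remainder 0
1 ÷ 8 = 0 remainder 1
Reading remainders bottom-up:
= 0o10210


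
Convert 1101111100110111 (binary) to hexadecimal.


Group into 4-bit nibbles: 1101111100110111
  1101 = D
  1111 = F
  0011 = 3
  0111 = 7
= 0xDF37


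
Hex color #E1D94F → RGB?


Hex: #E1D94F
R = E1₁₆ = 225
G = D9₁₆ = 217
B = 4F₁₆ = 79
= RGB(225, 217, 79)


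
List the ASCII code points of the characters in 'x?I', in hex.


String: 'x?I'  (3 characters)
Per-character ASCII lookup:
  'x': lowercase starts at 97: 'x' = 97 + 23 = 120 → 0x78
  '?': special character: '?' = 63 → 0x3F
  'I': uppercase starts at 65: 'I' = 65 + 8 = 73 → 0x49
= 0x78 0x3F 0x49


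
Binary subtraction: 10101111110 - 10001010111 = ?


Align and subtract column by column (LSB to MSB, borrowing when needed):
  10101111110
- 10001010111
  -----------
  col 0: (0 - 0 borrow-in) - 1 → borrow from next column: (0+2) - 1 = 1, borrow out 1
  col 1: (1 - 1 borrow-in) - 1 → borrow from next column: (0+2) - 1 = 1, borrow out 1
  col 2: (1 - 1 borrow-in) - 1 → borrow from next column: (0+2) - 1 = 1, borrow out 1
  col 3: (1 - 1 borrow-in) - 0 → 0 - 0 = 0, borrow out 0
  col 4: (1 - 0 borrow-in) - 1 → 1 - 1 = 0, borrow out 0
  col 5: (1 - 0 borrow-in) - 0 → 1 - 0 = 1, borrow out 0
  col 6: (1 - 0 borrow-in) - 1 → 1 - 1 = 0, borrow out 0
  col 7: (0 - 0 borrow-in) - 0 → 0 - 0 = 0, borrow out 0
  col 8: (1 - 0 borrow-in) - 0 → 1 - 0 = 1, borrow out 0
  col 9: (0 - 0 borrow-in) - 0 → 0 - 0 = 0, borrow out 0
  col 10: (1 - 0 borrow-in) - 1 → 1 - 1 = 0, borrow out 0
Reading bits MSB→LSB: 00100100111
Strip leading zeros: 100100111
= 100100111


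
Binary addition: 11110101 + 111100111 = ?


Align and add column by column (LSB to MSB, carry propagating):
  0011110101
+ 0111100111
  ----------
  col 0: 1 + 1 + 0 (carry in) = 2 → bit 0, carry out 1
  col 1: 0 + 1 + 1 (carry in) = 2 → bit 0, carry out 1
  col 2: 1 + 1 + 1 (carry in) = 3 → bit 1, carry out 1
  col 3: 0 + 0 + 1 (carry in) = 1 → bit 1, carry out 0
  col 4: 1 + 0 + 0 (carry in) = 1 → bit 1, carry out 0
  col 5: 1 + 1 + 0 (carry in) = 2 → bit 0, carry out 1
  col 6: 1 + 1 + 1 (carry in) = 3 → bit 1, carry out 1
  col 7: 1 + 1 + 1 (carry in) = 3 → bit 1, carry out 1
  col 8: 0 + 1 + 1 (carry in) = 2 → bit 0, carry out 1
  col 9: 0 + 0 + 1 (carry in) = 1 → bit 1, carry out 0
Reading bits MSB→LSB: 1011011100
Strip leading zeros: 1011011100
= 1011011100


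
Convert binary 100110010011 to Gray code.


Binary: 100110010011
Gray code: G = B XOR (B >> 1)
B >> 1 = 010011001001
100110010011 XOR 010011001001:
  1 XOR 0 = 1
  0 XOR 1 = 1
  0 XOR 0 = 0
  1 XOR 0 = 1
  1 XOR 1 = 0
  0 XOR 1 = 1
  0 XOR 0 = 0
  1 XOR 0 = 1
  0 XOR 1 = 1
  0 XOR 0 = 0
  1 XOR 0 = 1
  1 XOR 1 = 0
= 110101011010


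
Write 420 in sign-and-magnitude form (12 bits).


Sign bit: 0 (positive)
Magnitude: 420 = 00110100100
= 000110100100


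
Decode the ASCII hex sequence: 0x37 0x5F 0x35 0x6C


Codes (hex): 0x37 0x5F 0x35 0x6C
Per-code ASCII lookup:
  0x37 = 55  (range 48-57: digits, 55 - 48 = 7) → '7'
  0x5F = 95  (special character) → '_'
  0x35 = 53  (range 48-57: digits, 53 - 48 = 5) → '5'
  0x6C = 108  (range 97-122: lowercase, 108 - 97 = 11) → 'l'
= '7_5l'


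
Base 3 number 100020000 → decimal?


Positional values (base 3):
  0 × 3^0 = 0 × 1 = 0
  0 × 3^1 = 0 × 3 = 0
  0 × 3^2 = 0 × 9 = 0
  0 × 3^3 = 0 × 27 = 0
  2 × 3^4 = 2 × 81 = 162
  0 × 3^5 = 0 × 243 = 0
  0 × 3^6 = 0 × 729 = 0
  0 × 3^7 = 0 × 2187 = 0
  1 × 3^8 = 1 × 6561 = 6561
Sum = 0 + 0 + 0 + 0 + 162 + 0 + 0 + 0 + 6561
= 6723


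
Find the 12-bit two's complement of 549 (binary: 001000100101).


Original: 001000100101
Step 1 - Invert all bits: 110111011010
Step 2 - Add 1: 110111011010 + 1
= 110111011011 (represents -549)


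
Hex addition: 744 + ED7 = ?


Align and add column by column (LSB to MSB, each column mod 16 with carry):
  0744
+ 0ED7
  ----
  col 0: 4(4) + 7(7) + 0 (carry in) = 11 → B(11), carry out 0
  col 1: 4(4) + D(13) + 0 (carry in) = 17 → 1(1), carry out 1
  col 2: 7(7) + E(14) + 1 (carry in) = 22 → 6(6), carry out 1
  col 3: 0(0) + 0(0) + 1 (carry in) = 1 → 1(1), carry out 0
Reading digits MSB→LSB: 161B
Strip leading zeros: 161B
= 0x161B


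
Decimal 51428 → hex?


Divide by 16 repeatedly:
51428 ÷ 16 = 3214 remainder 4 (4)
3214 ÷ 16 = 200 remainder 14 (E)
200 ÷ 16 = 12 remainder 8 (8)
12 ÷ 16 = 0 remainder 12 (C)
Reading remainders bottom-up:
= 0xC8E4
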